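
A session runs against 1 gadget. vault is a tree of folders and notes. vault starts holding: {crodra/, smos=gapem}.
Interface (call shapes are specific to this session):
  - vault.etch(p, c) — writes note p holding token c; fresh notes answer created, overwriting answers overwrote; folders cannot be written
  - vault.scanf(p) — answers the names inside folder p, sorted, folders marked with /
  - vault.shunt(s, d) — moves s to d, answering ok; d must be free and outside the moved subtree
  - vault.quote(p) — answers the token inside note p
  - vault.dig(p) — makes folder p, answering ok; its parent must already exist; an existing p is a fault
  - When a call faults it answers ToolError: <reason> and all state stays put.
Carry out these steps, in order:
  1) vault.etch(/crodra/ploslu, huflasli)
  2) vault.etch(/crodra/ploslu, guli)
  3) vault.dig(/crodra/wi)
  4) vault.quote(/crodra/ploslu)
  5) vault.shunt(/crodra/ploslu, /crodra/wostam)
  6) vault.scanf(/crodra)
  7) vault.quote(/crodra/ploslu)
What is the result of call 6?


Answer: [wi/, wostam]

Derivation:
;; 1. vault.etch(p→/crodra/ploslu, c→huflasli) -> created
;; 2. vault.etch(p→/crodra/ploslu, c→guli) -> overwrote
;; 3. vault.dig(p→/crodra/wi) -> ok
;; 4. vault.quote(p→/crodra/ploslu) -> guli
;; 5. vault.shunt(s→/crodra/ploslu, d→/crodra/wostam) -> ok
;; 6. vault.scanf(p→/crodra) -> [wi/, wostam]
;; 7. vault.quote(p→/crodra/ploslu) -> ToolError: not found


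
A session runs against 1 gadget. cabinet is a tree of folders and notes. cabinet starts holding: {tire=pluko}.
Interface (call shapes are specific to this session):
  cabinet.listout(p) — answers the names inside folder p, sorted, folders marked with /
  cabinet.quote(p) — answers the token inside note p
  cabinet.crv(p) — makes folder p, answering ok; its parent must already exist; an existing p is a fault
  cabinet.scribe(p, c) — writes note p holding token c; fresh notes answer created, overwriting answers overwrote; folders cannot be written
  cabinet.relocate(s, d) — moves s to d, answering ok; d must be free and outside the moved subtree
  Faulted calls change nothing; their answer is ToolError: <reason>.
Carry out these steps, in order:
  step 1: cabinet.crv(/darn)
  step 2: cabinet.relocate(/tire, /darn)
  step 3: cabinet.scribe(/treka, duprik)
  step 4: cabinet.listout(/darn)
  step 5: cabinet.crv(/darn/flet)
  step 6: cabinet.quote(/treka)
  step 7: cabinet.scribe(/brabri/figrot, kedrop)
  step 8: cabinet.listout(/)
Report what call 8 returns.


Answer: [darn/, tire, treka]

Derivation:
I call cabinet.crv(/darn), and get ok.
Then cabinet.relocate(/tire, /darn), and see ToolError: exists.
Using cabinet.scribe(/treka, duprik), and observe created.
Calling cabinet.listout(/darn), and get [].
I use cabinet.crv(/darn/flet), which returns ok.
I invoke cabinet.quote(/treka), and see duprik.
Invoking cabinet.scribe(/brabri/figrot, kedrop), and observe ToolError: no parent.
Invoking cabinet.listout(/), and see [darn/, tire, treka].


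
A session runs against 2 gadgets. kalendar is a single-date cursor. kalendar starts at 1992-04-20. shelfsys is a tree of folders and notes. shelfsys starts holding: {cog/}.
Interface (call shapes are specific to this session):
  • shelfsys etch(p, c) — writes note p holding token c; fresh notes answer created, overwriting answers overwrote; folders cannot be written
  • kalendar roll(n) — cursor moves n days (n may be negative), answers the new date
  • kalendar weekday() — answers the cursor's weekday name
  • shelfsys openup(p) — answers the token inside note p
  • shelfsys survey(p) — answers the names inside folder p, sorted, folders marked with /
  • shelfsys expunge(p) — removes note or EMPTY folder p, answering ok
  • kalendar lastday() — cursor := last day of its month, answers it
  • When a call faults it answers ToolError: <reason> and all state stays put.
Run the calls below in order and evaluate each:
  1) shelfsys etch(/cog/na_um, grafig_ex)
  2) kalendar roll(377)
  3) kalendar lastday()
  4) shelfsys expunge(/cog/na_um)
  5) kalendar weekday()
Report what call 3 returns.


Answer: 1993-05-31

Derivation:
>> shelfsys etch(p→/cog/na_um, c→grafig_ex)
<< created
>> kalendar roll(n→377)
<< 1993-05-02
>> kalendar lastday()
<< 1993-05-31
>> shelfsys expunge(p→/cog/na_um)
<< ok
>> kalendar weekday()
<< Monday


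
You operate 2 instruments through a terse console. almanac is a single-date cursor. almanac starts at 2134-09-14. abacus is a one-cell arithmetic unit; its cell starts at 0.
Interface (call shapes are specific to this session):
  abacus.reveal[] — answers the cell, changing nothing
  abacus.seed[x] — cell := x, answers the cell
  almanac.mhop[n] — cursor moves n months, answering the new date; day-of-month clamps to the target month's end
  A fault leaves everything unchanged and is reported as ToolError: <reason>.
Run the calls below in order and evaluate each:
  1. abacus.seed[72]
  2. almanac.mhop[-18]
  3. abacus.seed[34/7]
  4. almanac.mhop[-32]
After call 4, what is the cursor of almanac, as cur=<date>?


Answer: cur=2130-07-14

Derivation:
! 1. abacus.seed(x='72') => 72
! 2. almanac.mhop(n='-18') => 2133-03-14
! 3. abacus.seed(x='34/7') => 34/7
! 4. almanac.mhop(n='-32') => 2130-07-14


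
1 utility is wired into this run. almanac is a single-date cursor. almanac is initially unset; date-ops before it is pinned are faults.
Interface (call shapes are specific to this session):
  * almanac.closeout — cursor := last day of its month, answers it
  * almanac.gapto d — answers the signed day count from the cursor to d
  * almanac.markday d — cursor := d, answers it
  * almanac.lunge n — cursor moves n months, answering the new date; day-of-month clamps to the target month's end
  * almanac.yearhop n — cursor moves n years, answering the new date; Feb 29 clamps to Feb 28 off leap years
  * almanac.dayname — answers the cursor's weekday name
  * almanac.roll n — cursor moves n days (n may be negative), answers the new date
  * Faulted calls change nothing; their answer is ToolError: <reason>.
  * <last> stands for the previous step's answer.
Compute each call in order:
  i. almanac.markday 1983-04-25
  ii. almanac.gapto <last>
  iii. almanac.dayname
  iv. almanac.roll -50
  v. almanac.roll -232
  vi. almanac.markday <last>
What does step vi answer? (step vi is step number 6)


Answer: 1982-07-17

Derivation:
$ almanac.markday d→1983-04-25
= 1983-04-25
$ almanac.gapto d→<last>
= 0
$ almanac.dayname
= Monday
$ almanac.roll n→-50
= 1983-03-06
$ almanac.roll n→-232
= 1982-07-17
$ almanac.markday d→<last>
= 1982-07-17


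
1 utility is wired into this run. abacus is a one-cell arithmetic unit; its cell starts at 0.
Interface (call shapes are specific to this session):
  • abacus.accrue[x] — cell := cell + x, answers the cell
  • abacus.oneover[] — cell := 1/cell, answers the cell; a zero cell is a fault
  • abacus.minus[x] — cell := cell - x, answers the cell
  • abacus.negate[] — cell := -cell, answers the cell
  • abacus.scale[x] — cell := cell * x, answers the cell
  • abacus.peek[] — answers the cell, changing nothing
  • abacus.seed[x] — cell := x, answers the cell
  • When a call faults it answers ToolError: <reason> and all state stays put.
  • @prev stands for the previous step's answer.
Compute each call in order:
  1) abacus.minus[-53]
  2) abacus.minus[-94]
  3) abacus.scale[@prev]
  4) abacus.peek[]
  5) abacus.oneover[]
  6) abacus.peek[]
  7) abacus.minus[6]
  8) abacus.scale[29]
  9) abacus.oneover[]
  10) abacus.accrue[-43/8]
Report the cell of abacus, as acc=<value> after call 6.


Answer: acc=1/21609

Derivation:
CALL minus[x→-53]
RET  53
CALL minus[x→-94]
RET  147
CALL scale[x→@prev]
RET  21609
CALL peek[]
RET  21609
CALL oneover[]
RET  1/21609
CALL peek[]
RET  1/21609
CALL minus[x→6]
RET  -129653/21609
CALL scale[x→29]
RET  -3759937/21609
CALL oneover[]
RET  -21609/3759937
CALL accrue[x→-43/8]
RET  -161850163/30079496


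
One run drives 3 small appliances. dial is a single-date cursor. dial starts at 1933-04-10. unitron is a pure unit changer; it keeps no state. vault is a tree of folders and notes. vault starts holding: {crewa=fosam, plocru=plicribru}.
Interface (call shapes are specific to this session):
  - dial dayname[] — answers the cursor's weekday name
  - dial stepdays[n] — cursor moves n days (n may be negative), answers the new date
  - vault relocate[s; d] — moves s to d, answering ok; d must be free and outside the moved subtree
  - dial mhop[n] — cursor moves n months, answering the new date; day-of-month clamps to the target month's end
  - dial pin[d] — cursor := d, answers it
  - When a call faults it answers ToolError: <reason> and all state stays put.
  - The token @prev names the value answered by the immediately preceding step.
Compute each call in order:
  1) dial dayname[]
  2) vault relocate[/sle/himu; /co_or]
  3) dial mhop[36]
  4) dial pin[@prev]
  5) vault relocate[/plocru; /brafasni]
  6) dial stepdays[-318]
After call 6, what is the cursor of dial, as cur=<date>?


Answer: cur=1935-05-28

Derivation:
I try dial dayname(), — result: Monday.
Using vault relocate with s: /sle/himu, d: /co_or, giving ToolError: not found.
Calling dial mhop with n: 36, which returns 1936-04-10.
Next I call dial pin with d: @prev, yielding 1936-04-10.
Then vault relocate with s: /plocru, d: /brafasni, and observe ok.
I call dial stepdays with n: -318: 1935-05-28.


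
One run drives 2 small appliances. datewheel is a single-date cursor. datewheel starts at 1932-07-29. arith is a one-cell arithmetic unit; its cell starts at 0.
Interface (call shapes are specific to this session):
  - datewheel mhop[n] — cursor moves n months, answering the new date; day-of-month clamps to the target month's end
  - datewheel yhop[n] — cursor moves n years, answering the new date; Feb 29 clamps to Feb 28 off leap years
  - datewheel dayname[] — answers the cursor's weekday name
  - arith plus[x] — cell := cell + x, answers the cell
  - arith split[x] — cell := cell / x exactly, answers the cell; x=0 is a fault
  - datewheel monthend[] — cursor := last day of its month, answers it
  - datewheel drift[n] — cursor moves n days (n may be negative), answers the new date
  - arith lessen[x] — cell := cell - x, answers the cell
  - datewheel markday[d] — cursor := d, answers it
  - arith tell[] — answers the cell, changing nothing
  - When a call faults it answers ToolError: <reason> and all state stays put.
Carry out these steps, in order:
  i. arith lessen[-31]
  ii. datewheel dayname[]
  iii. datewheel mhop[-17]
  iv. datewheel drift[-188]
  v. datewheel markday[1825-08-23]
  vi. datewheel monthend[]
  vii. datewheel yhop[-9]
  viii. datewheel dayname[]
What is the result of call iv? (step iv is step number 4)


Then arith lessen on x='-31', which returns 31.
Calling datewheel dayname(), and see Friday.
I run datewheel mhop on n='-17', and see 1931-02-28.
I invoke datewheel drift on n='-188', which returns 1930-08-24.
I use datewheel markday on d='1825-08-23', and see 1825-08-23.
I run datewheel monthend(), → 1825-08-31.
I use datewheel yhop on n='-9', yielding 1816-08-31.
I try datewheel dayname, and observe Saturday.

Answer: 1930-08-24


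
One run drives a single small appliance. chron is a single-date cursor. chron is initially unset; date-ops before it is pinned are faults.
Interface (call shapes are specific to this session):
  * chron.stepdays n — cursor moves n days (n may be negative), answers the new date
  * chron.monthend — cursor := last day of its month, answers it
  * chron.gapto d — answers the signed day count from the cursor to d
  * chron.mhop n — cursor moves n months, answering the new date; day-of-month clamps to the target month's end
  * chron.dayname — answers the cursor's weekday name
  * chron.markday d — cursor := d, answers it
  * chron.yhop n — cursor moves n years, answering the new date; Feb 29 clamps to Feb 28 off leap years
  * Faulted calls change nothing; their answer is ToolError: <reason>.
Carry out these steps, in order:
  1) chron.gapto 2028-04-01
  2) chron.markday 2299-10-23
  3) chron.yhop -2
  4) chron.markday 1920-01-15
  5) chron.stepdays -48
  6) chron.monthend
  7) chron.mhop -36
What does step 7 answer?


I call chron.gapto with d: 2028-04-01, and see ToolError: no date set.
I call chron.markday with d: 2299-10-23, → 2299-10-23.
Using chron.yhop with n: -2, — result: 2297-10-23.
I run chron.markday with d: 1920-01-15, — result: 1920-01-15.
Using chron.stepdays with n: -48: 1919-11-28.
Then chron.monthend, — result: 1919-11-30.
Using chron.mhop with n: -36, — result: 1916-11-30.

Answer: 1916-11-30


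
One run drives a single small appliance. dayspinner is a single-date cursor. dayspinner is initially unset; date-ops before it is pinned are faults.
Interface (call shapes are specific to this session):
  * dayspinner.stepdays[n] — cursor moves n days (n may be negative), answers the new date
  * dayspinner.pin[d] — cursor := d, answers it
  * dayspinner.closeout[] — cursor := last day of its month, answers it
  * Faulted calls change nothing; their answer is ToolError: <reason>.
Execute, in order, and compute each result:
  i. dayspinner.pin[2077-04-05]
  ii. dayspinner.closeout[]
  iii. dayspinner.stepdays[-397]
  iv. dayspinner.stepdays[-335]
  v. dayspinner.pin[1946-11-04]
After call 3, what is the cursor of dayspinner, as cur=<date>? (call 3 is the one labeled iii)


[in] pin d=2077-04-05
:: 2077-04-05
[in] closeout
:: 2077-04-30
[in] stepdays n=-397
:: 2076-03-29
[in] stepdays n=-335
:: 2075-04-29
[in] pin d=1946-11-04
:: 1946-11-04

Answer: cur=2076-03-29


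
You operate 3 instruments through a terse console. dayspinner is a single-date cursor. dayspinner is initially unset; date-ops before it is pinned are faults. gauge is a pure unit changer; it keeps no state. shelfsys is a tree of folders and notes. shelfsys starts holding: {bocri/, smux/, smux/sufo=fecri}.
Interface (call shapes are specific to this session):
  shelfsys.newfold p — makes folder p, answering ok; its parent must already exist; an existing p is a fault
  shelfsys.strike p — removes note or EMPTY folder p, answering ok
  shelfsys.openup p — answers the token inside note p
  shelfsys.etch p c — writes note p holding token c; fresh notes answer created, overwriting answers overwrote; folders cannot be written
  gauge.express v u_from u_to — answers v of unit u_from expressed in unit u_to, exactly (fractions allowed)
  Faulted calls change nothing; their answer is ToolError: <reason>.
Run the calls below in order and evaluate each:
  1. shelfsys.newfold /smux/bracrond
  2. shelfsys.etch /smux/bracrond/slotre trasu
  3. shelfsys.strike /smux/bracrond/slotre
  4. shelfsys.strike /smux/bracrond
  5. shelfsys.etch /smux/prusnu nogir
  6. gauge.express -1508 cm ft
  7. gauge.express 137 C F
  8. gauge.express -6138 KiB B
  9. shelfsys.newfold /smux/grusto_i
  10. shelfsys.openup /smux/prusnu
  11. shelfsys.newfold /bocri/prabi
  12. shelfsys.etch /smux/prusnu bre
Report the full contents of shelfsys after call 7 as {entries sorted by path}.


Answer: {bocri/, smux/, smux/prusnu=nogir, smux/sufo=fecri}

Derivation:
I call newfold passing p: /smux/bracrond, and get ok.
Now I run etch passing p: /smux/bracrond/slotre, c: trasu: created.
Next I call strike passing p: /smux/bracrond/slotre, and observe ok.
Invoking strike passing p: /smux/bracrond, → ok.
Invoking etch passing p: /smux/prusnu, c: nogir, and get created.
I run express passing v: -1508, u_from: cm, u_to: ft, and observe -18850/381.
I use express passing v: 137, u_from: C, u_to: F, yielding 1393/5.
I run express passing v: -6138, u_from: KiB, u_to: B, and observe -6285312.
I call newfold passing p: /smux/grusto_i: ok.
I try openup passing p: /smux/prusnu, which returns nogir.
I try newfold passing p: /bocri/prabi, → ok.
I call etch passing p: /smux/prusnu, c: bre, and observe overwrote.


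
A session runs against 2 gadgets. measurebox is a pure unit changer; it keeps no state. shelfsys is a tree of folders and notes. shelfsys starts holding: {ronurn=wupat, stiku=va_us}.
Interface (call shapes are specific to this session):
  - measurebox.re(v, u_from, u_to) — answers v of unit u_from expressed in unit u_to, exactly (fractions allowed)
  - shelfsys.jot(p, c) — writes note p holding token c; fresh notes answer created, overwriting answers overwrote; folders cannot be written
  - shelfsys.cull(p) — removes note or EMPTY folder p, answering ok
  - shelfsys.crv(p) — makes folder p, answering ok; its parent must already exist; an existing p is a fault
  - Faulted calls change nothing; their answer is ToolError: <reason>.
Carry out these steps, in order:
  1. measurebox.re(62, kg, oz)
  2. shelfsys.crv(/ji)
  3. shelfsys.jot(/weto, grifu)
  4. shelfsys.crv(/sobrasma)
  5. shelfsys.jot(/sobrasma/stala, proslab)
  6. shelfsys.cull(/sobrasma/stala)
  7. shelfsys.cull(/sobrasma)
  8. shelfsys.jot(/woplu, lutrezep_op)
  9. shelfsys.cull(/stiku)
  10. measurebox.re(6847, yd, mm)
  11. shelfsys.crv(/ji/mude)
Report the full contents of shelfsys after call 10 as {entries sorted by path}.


>> measurebox.re(v: 62, u_from: kg, u_to: oz)
<< 99200000000/45359237
>> shelfsys.crv(p: /ji)
<< ok
>> shelfsys.jot(p: /weto, c: grifu)
<< created
>> shelfsys.crv(p: /sobrasma)
<< ok
>> shelfsys.jot(p: /sobrasma/stala, c: proslab)
<< created
>> shelfsys.cull(p: /sobrasma/stala)
<< ok
>> shelfsys.cull(p: /sobrasma)
<< ok
>> shelfsys.jot(p: /woplu, c: lutrezep_op)
<< created
>> shelfsys.cull(p: /stiku)
<< ok
>> measurebox.re(v: 6847, u_from: yd, u_to: mm)
<< 31304484/5
>> shelfsys.crv(p: /ji/mude)
<< ok

Answer: {ji/, ronurn=wupat, weto=grifu, woplu=lutrezep_op}


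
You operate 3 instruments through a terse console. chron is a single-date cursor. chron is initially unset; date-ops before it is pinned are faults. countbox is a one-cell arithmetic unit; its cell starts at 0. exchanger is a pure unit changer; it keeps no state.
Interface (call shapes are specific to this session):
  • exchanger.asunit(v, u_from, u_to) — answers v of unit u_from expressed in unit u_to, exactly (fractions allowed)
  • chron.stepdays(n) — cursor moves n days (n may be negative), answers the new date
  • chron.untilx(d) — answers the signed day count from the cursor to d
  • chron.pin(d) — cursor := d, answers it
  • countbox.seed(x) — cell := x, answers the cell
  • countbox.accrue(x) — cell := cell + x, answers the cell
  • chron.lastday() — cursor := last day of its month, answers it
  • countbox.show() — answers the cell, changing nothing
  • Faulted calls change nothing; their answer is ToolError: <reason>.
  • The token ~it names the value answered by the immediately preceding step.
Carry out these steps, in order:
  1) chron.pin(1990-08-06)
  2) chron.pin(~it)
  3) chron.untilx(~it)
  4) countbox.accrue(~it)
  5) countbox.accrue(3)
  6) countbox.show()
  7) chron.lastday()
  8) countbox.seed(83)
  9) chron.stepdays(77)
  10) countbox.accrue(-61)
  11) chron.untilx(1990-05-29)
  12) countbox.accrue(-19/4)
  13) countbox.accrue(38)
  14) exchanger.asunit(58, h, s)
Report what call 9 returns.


-- chron.pin(d: 1990-08-06) ~> 1990-08-06
-- chron.pin(d: ~it) ~> 1990-08-06
-- chron.untilx(d: ~it) ~> 0
-- countbox.accrue(x: ~it) ~> 0
-- countbox.accrue(x: 3) ~> 3
-- countbox.show() ~> 3
-- chron.lastday() ~> 1990-08-31
-- countbox.seed(x: 83) ~> 83
-- chron.stepdays(n: 77) ~> 1990-11-16
-- countbox.accrue(x: -61) ~> 22
-- chron.untilx(d: 1990-05-29) ~> -171
-- countbox.accrue(x: -19/4) ~> 69/4
-- countbox.accrue(x: 38) ~> 221/4
-- exchanger.asunit(v: 58, u_from: h, u_to: s) ~> 208800

Answer: 1990-11-16


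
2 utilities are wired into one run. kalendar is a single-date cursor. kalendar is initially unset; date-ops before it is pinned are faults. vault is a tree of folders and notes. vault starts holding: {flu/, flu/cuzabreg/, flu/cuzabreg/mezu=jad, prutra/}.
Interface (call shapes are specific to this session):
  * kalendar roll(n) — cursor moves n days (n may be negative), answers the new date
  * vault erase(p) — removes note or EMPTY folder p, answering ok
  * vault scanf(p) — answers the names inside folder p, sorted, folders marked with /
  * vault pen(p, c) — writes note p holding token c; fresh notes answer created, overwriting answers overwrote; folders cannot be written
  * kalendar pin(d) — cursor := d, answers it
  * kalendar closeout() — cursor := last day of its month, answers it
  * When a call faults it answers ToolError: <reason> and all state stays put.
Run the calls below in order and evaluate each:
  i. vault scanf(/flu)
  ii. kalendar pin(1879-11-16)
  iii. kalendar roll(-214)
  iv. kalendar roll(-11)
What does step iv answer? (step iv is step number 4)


Answer: 1879-04-05

Derivation:
Act: vault scanf[p=/flu]
Obs: [cuzabreg/]
Act: kalendar pin[d=1879-11-16]
Obs: 1879-11-16
Act: kalendar roll[n=-214]
Obs: 1879-04-16
Act: kalendar roll[n=-11]
Obs: 1879-04-05


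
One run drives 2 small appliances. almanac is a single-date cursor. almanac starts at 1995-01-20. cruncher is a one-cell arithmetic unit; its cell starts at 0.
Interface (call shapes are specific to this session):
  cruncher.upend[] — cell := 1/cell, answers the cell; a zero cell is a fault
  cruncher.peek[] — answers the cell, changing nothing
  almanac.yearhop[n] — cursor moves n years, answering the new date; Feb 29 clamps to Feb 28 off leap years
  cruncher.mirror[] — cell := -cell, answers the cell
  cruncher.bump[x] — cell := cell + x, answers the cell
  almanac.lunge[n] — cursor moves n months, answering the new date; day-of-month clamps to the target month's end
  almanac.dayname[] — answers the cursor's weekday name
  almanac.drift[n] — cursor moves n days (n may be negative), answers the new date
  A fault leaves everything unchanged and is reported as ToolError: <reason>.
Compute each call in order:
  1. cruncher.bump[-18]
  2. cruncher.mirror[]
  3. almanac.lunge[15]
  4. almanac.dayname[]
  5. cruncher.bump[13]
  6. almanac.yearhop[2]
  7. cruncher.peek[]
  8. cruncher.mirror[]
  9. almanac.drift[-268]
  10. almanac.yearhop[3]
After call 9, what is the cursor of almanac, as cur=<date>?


Answer: cur=1997-07-26

Derivation:
I call cruncher.bump using x=-18, yielding -18.
Calling cruncher.mirror, which returns 18.
I run almanac.lunge using n=15, and see 1996-04-20.
Invoking almanac.dayname(), yielding Saturday.
Now I run cruncher.bump using x=13, yielding 31.
I invoke almanac.yearhop using n=2: 1998-04-20.
Then cruncher.peek(), and observe 31.
I call cruncher.mirror, and get -31.
Invoking almanac.drift using n=-268, which returns 1997-07-26.
I try almanac.yearhop using n=3, — result: 2000-07-26.


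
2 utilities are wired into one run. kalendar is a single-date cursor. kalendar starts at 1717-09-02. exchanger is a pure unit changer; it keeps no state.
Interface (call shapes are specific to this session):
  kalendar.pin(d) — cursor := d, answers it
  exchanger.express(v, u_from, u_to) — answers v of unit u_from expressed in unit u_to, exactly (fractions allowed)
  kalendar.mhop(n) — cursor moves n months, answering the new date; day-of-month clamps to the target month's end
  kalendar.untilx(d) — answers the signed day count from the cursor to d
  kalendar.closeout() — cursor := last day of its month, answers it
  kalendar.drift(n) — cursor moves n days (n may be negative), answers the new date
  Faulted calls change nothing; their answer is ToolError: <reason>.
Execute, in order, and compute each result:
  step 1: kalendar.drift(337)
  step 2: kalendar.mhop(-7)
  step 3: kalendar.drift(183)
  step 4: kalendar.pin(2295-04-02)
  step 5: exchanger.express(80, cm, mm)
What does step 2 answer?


Answer: 1718-01-05

Derivation:
>>> kalendar.drift n: 337
= 1718-08-05
>>> kalendar.mhop n: -7
= 1718-01-05
>>> kalendar.drift n: 183
= 1718-07-07
>>> kalendar.pin d: 2295-04-02
= 2295-04-02
>>> exchanger.express v: 80 u_from: cm u_to: mm
= 800


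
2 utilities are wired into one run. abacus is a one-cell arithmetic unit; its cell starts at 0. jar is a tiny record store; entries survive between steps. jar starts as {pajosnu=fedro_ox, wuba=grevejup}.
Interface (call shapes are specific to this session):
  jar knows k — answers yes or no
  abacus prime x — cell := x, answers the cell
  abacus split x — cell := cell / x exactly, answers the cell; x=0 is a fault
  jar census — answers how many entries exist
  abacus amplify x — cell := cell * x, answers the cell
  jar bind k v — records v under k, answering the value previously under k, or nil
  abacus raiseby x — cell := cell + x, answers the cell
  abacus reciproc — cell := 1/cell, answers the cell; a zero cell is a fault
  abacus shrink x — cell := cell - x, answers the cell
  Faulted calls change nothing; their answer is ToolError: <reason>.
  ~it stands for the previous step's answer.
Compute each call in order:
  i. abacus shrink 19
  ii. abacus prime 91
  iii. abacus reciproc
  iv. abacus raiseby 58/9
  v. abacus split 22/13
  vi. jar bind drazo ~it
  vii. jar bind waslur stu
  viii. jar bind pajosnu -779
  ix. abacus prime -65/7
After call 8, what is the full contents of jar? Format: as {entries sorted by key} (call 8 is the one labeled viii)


Now I run abacus shrink with x='19', and see -19.
Invoking abacus prime with x='91', → 91.
I use abacus reciproc, giving 1/91.
Now I run abacus raiseby with x='58/9', and see 5287/819.
I invoke abacus split with x='22/13', → 5287/1386.
Calling jar bind with k='drazo', v='~it', → nil.
Using jar bind with k='waslur', v='stu', and get nil.
Next I call jar bind with k='pajosnu', v='-779', → fedro_ox.
I call abacus prime with x='-65/7', — result: -65/7.

Answer: {drazo=5287/1386, pajosnu=-779, waslur=stu, wuba=grevejup}


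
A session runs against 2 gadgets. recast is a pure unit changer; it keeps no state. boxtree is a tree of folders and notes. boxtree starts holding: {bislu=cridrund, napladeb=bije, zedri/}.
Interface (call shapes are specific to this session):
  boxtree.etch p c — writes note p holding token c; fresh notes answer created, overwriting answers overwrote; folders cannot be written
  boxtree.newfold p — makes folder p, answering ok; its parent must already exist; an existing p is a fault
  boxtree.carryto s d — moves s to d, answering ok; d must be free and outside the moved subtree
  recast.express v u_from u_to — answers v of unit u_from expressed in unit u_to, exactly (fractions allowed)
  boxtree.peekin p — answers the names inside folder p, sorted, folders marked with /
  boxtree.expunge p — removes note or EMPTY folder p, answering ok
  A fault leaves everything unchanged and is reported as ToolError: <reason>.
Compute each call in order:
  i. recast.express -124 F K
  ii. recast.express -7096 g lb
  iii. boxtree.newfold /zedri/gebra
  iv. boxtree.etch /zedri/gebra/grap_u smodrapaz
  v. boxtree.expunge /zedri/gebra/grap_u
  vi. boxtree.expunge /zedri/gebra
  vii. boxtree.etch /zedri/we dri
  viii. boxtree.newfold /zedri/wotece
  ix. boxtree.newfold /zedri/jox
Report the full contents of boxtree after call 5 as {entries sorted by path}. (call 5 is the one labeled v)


Answer: {bislu=cridrund, napladeb=bije, zedri/, zedri/gebra/}

Derivation:
Step: recast.express[v→-124; u_from→F; u_to→K]
Result: 11189/60
Step: recast.express[v→-7096; u_from→g; u_to→lb]
Result: -709600000/45359237
Step: boxtree.newfold[p→/zedri/gebra]
Result: ok
Step: boxtree.etch[p→/zedri/gebra/grap_u; c→smodrapaz]
Result: created
Step: boxtree.expunge[p→/zedri/gebra/grap_u]
Result: ok
Step: boxtree.expunge[p→/zedri/gebra]
Result: ok
Step: boxtree.etch[p→/zedri/we; c→dri]
Result: created
Step: boxtree.newfold[p→/zedri/wotece]
Result: ok
Step: boxtree.newfold[p→/zedri/jox]
Result: ok


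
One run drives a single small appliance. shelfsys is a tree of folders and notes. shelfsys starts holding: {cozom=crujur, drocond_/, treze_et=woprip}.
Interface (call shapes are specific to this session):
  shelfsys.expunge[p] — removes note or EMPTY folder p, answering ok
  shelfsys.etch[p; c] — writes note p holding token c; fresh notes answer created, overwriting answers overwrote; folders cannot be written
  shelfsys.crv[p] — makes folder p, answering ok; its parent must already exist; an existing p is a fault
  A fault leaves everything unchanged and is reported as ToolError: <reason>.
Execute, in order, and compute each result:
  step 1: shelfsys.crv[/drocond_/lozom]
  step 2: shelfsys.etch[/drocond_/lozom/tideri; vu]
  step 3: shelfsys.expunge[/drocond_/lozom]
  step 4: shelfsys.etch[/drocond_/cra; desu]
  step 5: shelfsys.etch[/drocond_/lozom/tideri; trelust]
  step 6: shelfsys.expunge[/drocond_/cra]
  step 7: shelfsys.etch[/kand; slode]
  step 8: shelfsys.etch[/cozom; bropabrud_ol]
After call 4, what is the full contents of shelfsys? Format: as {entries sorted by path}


I invoke shelfsys.crv with p='/drocond_/lozom', and get ok.
I try shelfsys.etch with p='/drocond_/lozom/tideri', c='vu': created.
I invoke shelfsys.expunge with p='/drocond_/lozom', → ToolError: not empty.
Then shelfsys.etch with p='/drocond_/cra', c='desu', giving created.
I run shelfsys.etch with p='/drocond_/lozom/tideri', c='trelust', and see overwrote.
I try shelfsys.expunge with p='/drocond_/cra', giving ok.
I try shelfsys.etch with p='/kand', c='slode', which returns created.
Now I run shelfsys.etch with p='/cozom', c='bropabrud_ol', and see overwrote.

Answer: {cozom=crujur, drocond_/, drocond_/cra=desu, drocond_/lozom/, drocond_/lozom/tideri=vu, treze_et=woprip}


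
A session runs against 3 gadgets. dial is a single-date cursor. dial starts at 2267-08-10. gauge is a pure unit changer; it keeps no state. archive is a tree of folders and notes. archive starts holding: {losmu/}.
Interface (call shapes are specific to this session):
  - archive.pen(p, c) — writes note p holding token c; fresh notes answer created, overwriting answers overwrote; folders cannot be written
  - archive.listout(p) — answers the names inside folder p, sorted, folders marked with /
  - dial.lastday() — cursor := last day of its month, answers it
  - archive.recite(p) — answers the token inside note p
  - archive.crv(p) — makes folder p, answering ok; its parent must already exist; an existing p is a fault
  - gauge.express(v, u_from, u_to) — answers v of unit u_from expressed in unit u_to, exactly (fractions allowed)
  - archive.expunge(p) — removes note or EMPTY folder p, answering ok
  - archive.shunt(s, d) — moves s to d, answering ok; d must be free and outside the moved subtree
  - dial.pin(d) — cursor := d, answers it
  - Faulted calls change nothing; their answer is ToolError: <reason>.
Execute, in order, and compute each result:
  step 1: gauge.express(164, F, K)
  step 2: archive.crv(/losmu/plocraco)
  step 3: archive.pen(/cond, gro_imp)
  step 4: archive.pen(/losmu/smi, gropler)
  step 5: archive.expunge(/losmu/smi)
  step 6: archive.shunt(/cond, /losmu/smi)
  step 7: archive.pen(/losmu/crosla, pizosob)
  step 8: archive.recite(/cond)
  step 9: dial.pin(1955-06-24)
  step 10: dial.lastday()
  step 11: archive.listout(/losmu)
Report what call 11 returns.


==> express(v='164', u_from='F', u_to='K')
<== 20789/60
==> crv(p='/losmu/plocraco')
<== ok
==> pen(p='/cond', c='gro_imp')
<== created
==> pen(p='/losmu/smi', c='gropler')
<== created
==> expunge(p='/losmu/smi')
<== ok
==> shunt(s='/cond', d='/losmu/smi')
<== ok
==> pen(p='/losmu/crosla', c='pizosob')
<== created
==> recite(p='/cond')
<== ToolError: not found
==> pin(d='1955-06-24')
<== 1955-06-24
==> lastday()
<== 1955-06-30
==> listout(p='/losmu')
<== [crosla, plocraco/, smi]

Answer: [crosla, plocraco/, smi]


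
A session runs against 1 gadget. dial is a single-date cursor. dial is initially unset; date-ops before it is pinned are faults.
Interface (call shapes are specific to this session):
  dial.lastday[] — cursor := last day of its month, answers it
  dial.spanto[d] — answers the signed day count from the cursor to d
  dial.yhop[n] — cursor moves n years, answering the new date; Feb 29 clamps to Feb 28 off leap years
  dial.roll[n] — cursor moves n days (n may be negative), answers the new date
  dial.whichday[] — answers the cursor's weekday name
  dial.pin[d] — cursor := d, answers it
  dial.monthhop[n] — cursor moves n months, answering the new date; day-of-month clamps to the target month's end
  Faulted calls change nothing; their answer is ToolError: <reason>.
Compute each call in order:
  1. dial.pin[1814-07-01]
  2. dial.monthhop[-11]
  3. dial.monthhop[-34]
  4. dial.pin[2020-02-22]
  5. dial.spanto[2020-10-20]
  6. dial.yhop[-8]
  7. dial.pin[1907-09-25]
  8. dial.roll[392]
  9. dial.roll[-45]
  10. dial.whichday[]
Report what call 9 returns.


> dial.pin d: 1814-07-01
[out] 1814-07-01
> dial.monthhop n: -11
[out] 1813-08-01
> dial.monthhop n: -34
[out] 1810-10-01
> dial.pin d: 2020-02-22
[out] 2020-02-22
> dial.spanto d: 2020-10-20
[out] 241
> dial.yhop n: -8
[out] 2012-02-22
> dial.pin d: 1907-09-25
[out] 1907-09-25
> dial.roll n: 392
[out] 1908-10-21
> dial.roll n: -45
[out] 1908-09-06
> dial.whichday
[out] Sunday

Answer: 1908-09-06


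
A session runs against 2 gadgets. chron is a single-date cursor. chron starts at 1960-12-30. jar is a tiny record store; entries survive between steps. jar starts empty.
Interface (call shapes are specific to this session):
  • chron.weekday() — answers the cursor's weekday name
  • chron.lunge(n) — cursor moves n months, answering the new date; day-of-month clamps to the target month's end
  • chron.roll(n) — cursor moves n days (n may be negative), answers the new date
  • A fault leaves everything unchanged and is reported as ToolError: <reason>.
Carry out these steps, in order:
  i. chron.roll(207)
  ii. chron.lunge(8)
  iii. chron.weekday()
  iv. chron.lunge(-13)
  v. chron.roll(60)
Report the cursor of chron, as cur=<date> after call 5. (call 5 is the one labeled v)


Answer: cur=1961-04-26

Derivation:
Act: chron.roll[n→207]
Obs: 1961-07-25
Act: chron.lunge[n→8]
Obs: 1962-03-25
Act: chron.weekday[]
Obs: Sunday
Act: chron.lunge[n→-13]
Obs: 1961-02-25
Act: chron.roll[n→60]
Obs: 1961-04-26


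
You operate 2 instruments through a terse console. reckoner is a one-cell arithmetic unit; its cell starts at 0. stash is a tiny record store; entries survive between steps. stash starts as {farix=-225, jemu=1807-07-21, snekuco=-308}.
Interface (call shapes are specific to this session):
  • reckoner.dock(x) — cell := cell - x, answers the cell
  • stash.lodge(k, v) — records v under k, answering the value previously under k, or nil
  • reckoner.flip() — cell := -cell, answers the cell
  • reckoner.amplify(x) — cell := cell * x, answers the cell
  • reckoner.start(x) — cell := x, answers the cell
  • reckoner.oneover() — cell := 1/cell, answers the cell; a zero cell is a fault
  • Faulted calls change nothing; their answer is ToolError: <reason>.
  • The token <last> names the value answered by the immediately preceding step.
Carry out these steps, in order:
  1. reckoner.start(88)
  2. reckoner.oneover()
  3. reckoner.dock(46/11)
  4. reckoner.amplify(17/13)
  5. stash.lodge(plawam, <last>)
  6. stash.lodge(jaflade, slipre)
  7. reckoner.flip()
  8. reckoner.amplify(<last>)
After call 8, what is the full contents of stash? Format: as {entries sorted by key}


Invoking start using x='88', → 88.
Next I call oneover, → 1/88.
I run dock using x='46/11', yielding -367/88.
I run amplify using x='17/13', and see -6239/1144.
I invoke lodge using k='plawam', v='<last>', and get nil.
I try lodge using k='jaflade', v='slipre', yielding nil.
Now I run flip, yielding 6239/1144.
Invoking amplify using x='<last>', yielding 38925121/1308736.

Answer: {farix=-225, jaflade=slipre, jemu=1807-07-21, plawam=-6239/1144, snekuco=-308}


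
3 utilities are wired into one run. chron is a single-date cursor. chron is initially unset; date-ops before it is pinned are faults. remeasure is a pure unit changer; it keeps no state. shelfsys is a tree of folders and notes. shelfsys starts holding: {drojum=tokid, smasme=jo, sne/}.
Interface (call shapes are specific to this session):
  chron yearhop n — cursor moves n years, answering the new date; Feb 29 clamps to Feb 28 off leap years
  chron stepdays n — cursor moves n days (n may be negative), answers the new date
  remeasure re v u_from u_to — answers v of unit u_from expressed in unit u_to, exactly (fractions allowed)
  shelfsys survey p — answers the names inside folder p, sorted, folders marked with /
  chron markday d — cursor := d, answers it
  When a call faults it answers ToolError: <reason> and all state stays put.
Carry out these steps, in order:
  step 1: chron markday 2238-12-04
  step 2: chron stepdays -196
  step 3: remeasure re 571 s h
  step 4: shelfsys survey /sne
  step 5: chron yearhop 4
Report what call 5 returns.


Answer: 2242-05-22

Derivation:
Act: chron markday[d→2238-12-04]
Obs: 2238-12-04
Act: chron stepdays[n→-196]
Obs: 2238-05-22
Act: remeasure re[v→571; u_from→s; u_to→h]
Obs: 571/3600
Act: shelfsys survey[p→/sne]
Obs: []
Act: chron yearhop[n→4]
Obs: 2242-05-22


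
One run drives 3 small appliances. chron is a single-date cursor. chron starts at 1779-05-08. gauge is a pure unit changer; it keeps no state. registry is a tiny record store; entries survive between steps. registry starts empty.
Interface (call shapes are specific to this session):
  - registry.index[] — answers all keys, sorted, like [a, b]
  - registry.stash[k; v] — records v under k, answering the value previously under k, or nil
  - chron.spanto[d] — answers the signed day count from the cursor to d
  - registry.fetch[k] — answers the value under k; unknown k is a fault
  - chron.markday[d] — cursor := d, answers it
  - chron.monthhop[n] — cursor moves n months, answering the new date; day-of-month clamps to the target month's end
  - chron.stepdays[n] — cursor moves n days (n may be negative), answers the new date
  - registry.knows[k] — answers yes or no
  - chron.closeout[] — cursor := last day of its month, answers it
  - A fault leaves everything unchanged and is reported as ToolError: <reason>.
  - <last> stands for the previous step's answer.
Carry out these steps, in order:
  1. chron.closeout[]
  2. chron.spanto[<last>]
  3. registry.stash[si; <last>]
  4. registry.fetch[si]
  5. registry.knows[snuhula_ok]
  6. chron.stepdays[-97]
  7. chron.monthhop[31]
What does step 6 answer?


Answer: 1779-02-23

Derivation:
→ closeout()
← 1779-05-31
→ spanto(d: <last>)
← 0
→ stash(k: si, v: <last>)
← nil
→ fetch(k: si)
← 0
→ knows(k: snuhula_ok)
← no
→ stepdays(n: -97)
← 1779-02-23
→ monthhop(n: 31)
← 1781-09-23


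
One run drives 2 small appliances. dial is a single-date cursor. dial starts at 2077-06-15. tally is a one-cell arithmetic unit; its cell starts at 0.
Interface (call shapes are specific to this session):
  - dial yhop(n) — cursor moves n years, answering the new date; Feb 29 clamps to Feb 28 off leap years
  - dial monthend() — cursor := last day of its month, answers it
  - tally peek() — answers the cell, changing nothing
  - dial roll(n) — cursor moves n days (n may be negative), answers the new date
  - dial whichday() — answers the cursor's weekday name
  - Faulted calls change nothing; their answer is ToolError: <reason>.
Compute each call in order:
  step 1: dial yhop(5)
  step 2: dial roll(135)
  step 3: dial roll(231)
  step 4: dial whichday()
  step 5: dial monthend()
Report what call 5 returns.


I run dial yhop with n=5, which returns 2082-06-15.
Invoking dial roll with n=135, and observe 2082-10-28.
Then dial roll with n=231, giving 2083-06-16.
Now I run dial whichday(), giving Wednesday.
I invoke dial monthend, and get 2083-06-30.

Answer: 2083-06-30


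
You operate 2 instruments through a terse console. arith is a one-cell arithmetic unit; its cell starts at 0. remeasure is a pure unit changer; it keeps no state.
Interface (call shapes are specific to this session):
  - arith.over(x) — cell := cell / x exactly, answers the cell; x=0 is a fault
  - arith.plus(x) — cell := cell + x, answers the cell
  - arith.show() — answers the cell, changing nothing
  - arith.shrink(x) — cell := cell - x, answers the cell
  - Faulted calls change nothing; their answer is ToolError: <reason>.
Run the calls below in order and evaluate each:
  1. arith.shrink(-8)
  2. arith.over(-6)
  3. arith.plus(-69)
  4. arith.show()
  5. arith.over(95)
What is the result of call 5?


$ arith.shrink x: -8
[out] 8
$ arith.over x: -6
[out] -4/3
$ arith.plus x: -69
[out] -211/3
$ arith.show
[out] -211/3
$ arith.over x: 95
[out] -211/285

Answer: -211/285
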